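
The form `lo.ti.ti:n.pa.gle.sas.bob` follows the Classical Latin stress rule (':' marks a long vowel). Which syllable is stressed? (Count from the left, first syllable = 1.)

6

Classical Latin: stress the penult if heavy (long vowel or closed), else the antepenult.
Weights: 5 gle L, 6 sas H, 7 bob H.
The penult (syllable 6, sas) is heavy, so it takes stress.
Stress on syllable 6: lo.ti.ti:n.pa.gle.ˈsas.bob.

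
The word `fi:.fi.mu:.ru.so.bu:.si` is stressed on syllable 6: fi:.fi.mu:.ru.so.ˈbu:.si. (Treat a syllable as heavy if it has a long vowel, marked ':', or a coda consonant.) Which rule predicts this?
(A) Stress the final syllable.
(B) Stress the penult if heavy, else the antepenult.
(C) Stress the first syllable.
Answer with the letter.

B

Rule A → syllable 7 (observed: 6).
Rule B → syllable 6 ✓.
Rule C → syllable 1 (observed: 6).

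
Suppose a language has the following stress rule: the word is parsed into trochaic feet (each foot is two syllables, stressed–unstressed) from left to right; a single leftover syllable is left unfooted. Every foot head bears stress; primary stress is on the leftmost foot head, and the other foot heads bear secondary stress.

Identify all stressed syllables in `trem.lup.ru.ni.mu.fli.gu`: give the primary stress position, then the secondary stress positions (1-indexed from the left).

primary 1, secondary 3, 5

Parse left to right into trochaic (ˈσσ) feet: (ˈtrem.lup) (ˈru.ni) (ˈmu.fli) gu. Syllable 7 is left unfooted.
Foot heads (stressed positions): 1, 3, 5.
End Rule Leftmost: primary stress on the leftmost head = syllable 1.
Secondary stress on 3, 5: ˈtrem.lup.ˌru.ni.ˌmu.fli.gu.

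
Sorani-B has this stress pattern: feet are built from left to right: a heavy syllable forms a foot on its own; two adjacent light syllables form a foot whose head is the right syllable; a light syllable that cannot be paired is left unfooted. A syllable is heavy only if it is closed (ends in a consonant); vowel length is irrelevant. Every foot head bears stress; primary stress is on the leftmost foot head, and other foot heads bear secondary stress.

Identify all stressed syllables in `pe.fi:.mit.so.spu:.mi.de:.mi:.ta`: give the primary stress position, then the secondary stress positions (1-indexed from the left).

primary 2, secondary 3, 5, 7, 9

Weights: 1 pe L, 2 fi: L, 3 mit H, 4 so L, 5 spu: L, 6 mi L, 7 de: L, 8 mi: L, 9 ta L.
Parse left to right (heavy = foot alone; LL = one foot; stranded L unfooted): (pe.ˈfi:) (ˈmit) (so.ˈspu:) (mi.ˈde:) (mi:.ˈta).
Foot heads: 2, 3, 5, 7, 9.
Primary stress on the leftmost head = syllable 2.
Secondary stress on 3, 5, 7, 9: pe.ˈfi:.ˌmit.so.ˌspu:.mi.ˌde:.mi:.ˌta.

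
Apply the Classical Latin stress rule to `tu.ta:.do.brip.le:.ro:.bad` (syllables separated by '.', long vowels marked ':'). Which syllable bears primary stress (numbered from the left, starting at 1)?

Classical Latin: stress the penult if heavy (long vowel or closed), else the antepenult.
Weights: 5 le: H, 6 ro: H, 7 bad H.
The penult (syllable 6, ro:) is heavy, so it takes stress.
Stress on syllable 6: tu.ta:.do.brip.le:.ˈro:.bad.

6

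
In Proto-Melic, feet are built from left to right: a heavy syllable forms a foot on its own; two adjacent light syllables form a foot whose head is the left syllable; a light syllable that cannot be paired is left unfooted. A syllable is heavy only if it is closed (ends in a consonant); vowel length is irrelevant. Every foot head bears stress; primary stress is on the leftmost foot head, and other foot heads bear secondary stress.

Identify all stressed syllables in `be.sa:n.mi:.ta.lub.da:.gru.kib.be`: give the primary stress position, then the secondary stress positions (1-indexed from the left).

primary 2, secondary 3, 5, 6, 8

Weights: 1 be L, 2 sa:n H, 3 mi: L, 4 ta L, 5 lub H, 6 da: L, 7 gru L, 8 kib H, 9 be L.
Parse left to right (heavy = foot alone; LL = one foot; stranded L unfooted): be (ˈsa:n) (ˈmi:.ta) (ˈlub) (ˈda:.gru) (ˈkib) be.
Foot heads: 2, 3, 5, 6, 8.
Primary stress on the leftmost head = syllable 2.
Secondary stress on 3, 5, 6, 8: be.ˈsa:n.ˌmi:.ta.ˌlub.ˌda:.gru.ˌkib.be.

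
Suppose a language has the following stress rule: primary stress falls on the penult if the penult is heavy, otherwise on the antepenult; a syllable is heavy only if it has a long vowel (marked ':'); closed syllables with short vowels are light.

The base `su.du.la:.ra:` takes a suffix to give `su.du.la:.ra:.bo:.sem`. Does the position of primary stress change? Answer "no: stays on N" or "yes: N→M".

yes: 3→5

Base `su.du.la:.ra:` (4 syllables):
  Weights: 2 du L, 3 la: H, 4 ra: H.
  The penult (syllable 3, la:) is heavy, so it takes stress.
  → primary stress on syllable 3.
Suffixed `su.du.la:.ra:.bo:.sem` (6 syllables):
  Weights: 4 ra: H, 5 bo: H, 6 sem L.
  The penult (syllable 5, bo:) is heavy, so it takes stress.
  → primary stress on syllable 5.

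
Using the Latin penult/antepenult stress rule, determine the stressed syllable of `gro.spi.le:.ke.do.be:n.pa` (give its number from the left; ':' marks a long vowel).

6

Classical Latin: stress the penult if heavy (long vowel or closed), else the antepenult.
Weights: 5 do L, 6 be:n H, 7 pa L.
The penult (syllable 6, be:n) is heavy, so it takes stress.
Stress on syllable 6: gro.spi.le:.ke.do.ˈbe:n.pa.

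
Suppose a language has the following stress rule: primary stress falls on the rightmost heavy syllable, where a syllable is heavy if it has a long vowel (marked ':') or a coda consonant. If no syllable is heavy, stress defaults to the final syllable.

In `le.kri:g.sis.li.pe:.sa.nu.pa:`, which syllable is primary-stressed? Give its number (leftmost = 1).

8

Weights: 1 le L, 2 kri:g H, 3 sis H, 4 li L, 5 pe: H, 6 sa L, 7 nu L, 8 pa: H.
Heavy syllables in the domain: 2, 3, 5, 8. The rightmost is syllable 8 (pa:).
Primary stress: syllable 8 → le.kri:g.sis.li.pe:.sa.nu.ˈpa:.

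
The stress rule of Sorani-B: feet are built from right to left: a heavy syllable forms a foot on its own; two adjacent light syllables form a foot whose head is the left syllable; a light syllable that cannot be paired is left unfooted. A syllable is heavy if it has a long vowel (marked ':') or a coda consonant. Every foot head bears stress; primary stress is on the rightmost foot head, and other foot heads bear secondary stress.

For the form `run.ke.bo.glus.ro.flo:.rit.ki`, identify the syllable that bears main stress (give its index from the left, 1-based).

Weights: 1 run H, 2 ke L, 3 bo L, 4 glus H, 5 ro L, 6 flo: H, 7 rit H, 8 ki L.
Parse right to left (heavy = foot alone; LL = one foot; stranded L unfooted): (ˈrun) (ˈke.bo) (ˈglus) ro (ˈflo:) (ˈrit) ki.
Foot heads: 1, 2, 4, 6, 7.
Primary stress on the rightmost head = syllable 7.
Primary stress: syllable 7 → run.ke.bo.glus.ro.flo:.ˈrit.ki.

7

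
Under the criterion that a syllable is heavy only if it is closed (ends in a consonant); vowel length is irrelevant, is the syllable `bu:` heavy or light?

`bu:`: long vowel, open (no coda). Open (no coda) → light.

light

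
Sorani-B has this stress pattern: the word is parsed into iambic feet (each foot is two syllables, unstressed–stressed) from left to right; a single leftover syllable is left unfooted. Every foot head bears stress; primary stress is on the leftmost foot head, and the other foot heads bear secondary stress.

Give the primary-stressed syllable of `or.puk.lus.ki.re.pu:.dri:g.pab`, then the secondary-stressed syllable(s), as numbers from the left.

Parse left to right into iambic (σˈσ) feet: (or.ˈpuk) (lus.ˈki) (re.ˈpu:) (dri:g.ˈpab).
Foot heads (stressed positions): 2, 4, 6, 8.
End Rule Leftmost: primary stress on the leftmost head = syllable 2.
Secondary stress on 4, 6, 8: or.ˈpuk.lus.ˌki.re.ˌpu:.dri:g.ˌpab.

primary 2, secondary 4, 6, 8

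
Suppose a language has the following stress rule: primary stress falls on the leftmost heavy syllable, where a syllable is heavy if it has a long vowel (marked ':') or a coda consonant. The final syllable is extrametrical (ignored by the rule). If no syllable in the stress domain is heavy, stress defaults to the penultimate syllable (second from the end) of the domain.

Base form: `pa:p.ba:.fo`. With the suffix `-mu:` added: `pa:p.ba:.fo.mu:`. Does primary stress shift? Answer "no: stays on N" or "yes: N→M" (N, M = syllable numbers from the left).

Base `pa:p.ba:.fo` (3 syllables):
  The final syllable (3, fo) is extrametrical; the stress domain is syllables 1–2.
  Weights: 1 pa:p H, 2 ba: H.
  Heavy syllables in the domain: 1, 2. The leftmost is syllable 1 (pa:p).
  → primary stress on syllable 1.
Suffixed `pa:p.ba:.fo.mu:` (4 syllables):
  The final syllable (4, mu:) is extrametrical; the stress domain is syllables 1–3.
  Weights: 1 pa:p H, 2 ba: H, 3 fo L.
  Heavy syllables in the domain: 1, 2. The leftmost is syllable 1 (pa:p).
  → primary stress on syllable 1.

no: stays on 1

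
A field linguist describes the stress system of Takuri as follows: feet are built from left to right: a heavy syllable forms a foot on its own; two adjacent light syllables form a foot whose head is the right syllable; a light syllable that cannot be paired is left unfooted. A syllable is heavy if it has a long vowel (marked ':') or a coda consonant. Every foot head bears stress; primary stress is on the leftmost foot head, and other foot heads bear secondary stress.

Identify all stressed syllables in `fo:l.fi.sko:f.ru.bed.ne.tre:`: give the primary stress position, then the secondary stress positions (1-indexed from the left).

Weights: 1 fo:l H, 2 fi L, 3 sko:f H, 4 ru L, 5 bed H, 6 ne L, 7 tre: H.
Parse left to right (heavy = foot alone; LL = one foot; stranded L unfooted): (ˈfo:l) fi (ˈsko:f) ru (ˈbed) ne (ˈtre:).
Foot heads: 1, 3, 5, 7.
Primary stress on the leftmost head = syllable 1.
Secondary stress on 3, 5, 7: ˈfo:l.fi.ˌsko:f.ru.ˌbed.ne.ˌtre:.

primary 1, secondary 3, 5, 7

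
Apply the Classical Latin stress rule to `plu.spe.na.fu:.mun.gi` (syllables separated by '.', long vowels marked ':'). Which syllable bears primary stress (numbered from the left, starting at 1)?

5

Classical Latin: stress the penult if heavy (long vowel or closed), else the antepenult.
Weights: 4 fu: H, 5 mun H, 6 gi L.
The penult (syllable 5, mun) is heavy, so it takes stress.
Stress on syllable 5: plu.spe.na.fu:.ˈmun.gi.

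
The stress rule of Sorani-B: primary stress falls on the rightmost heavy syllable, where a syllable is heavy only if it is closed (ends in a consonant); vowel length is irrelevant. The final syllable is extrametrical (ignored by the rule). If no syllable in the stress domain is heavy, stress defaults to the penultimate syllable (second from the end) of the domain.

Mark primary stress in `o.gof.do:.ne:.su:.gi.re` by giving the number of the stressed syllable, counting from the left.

2

The final syllable (7, re) is extrametrical; the stress domain is syllables 1–6.
Weights: 1 o L, 2 gof H, 3 do: L, 4 ne: L, 5 su: L, 6 gi L.
Heavy syllables in the domain: 2. The rightmost is syllable 2 (gof).
Primary stress: syllable 2 → o.ˈgof.do:.ne:.su:.gi.re.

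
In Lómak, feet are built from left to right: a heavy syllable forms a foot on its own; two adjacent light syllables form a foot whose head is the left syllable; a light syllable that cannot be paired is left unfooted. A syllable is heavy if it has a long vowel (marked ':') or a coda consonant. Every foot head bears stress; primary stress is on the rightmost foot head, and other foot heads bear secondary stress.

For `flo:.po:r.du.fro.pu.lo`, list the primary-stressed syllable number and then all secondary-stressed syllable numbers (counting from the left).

Weights: 1 flo: H, 2 po:r H, 3 du L, 4 fro L, 5 pu L, 6 lo L.
Parse left to right (heavy = foot alone; LL = one foot; stranded L unfooted): (ˈflo:) (ˈpo:r) (ˈdu.fro) (ˈpu.lo).
Foot heads: 1, 2, 3, 5.
Primary stress on the rightmost head = syllable 5.
Secondary stress on 1, 2, 3: ˌflo:.ˌpo:r.ˌdu.fro.ˈpu.lo.

primary 5, secondary 1, 2, 3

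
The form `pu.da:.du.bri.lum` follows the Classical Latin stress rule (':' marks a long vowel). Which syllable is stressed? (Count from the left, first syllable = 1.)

Classical Latin: stress the penult if heavy (long vowel or closed), else the antepenult.
Weights: 3 du L, 4 bri L, 5 lum H.
The penult (syllable 4, bri) is light, so stress falls on the antepenult (syllable 3, du).
Stress on syllable 3: pu.da:.ˈdu.bri.lum.

3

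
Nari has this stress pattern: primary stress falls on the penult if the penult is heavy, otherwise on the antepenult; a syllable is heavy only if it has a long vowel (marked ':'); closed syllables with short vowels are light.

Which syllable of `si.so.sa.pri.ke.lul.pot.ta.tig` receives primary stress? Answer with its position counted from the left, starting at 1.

7

Weights: 7 pot L, 8 ta L, 9 tig L.
The penult (syllable 8, ta) is light, so stress falls on the antepenult (syllable 7, pot).
Primary stress: syllable 7 → si.so.sa.pri.ke.lul.ˈpot.ta.tig.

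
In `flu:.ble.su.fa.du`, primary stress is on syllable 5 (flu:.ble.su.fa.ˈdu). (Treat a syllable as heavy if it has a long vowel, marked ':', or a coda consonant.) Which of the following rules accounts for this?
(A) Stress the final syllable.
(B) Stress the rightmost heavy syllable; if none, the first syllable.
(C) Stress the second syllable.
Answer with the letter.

Rule A → syllable 5 ✓.
Rule B → syllable 1 (observed: 5).
Rule C → syllable 2 (observed: 5).

A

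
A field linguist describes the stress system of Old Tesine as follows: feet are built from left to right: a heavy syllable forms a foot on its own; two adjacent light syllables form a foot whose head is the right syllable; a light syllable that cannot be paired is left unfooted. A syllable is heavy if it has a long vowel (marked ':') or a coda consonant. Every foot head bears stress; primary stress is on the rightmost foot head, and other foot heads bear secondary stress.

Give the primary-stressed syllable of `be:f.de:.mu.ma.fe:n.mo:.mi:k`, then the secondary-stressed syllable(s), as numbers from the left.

primary 7, secondary 1, 2, 4, 5, 6

Weights: 1 be:f H, 2 de: H, 3 mu L, 4 ma L, 5 fe:n H, 6 mo: H, 7 mi:k H.
Parse left to right (heavy = foot alone; LL = one foot; stranded L unfooted): (ˈbe:f) (ˈde:) (mu.ˈma) (ˈfe:n) (ˈmo:) (ˈmi:k).
Foot heads: 1, 2, 4, 5, 6, 7.
Primary stress on the rightmost head = syllable 7.
Secondary stress on 1, 2, 4, 5, 6: ˌbe:f.ˌde:.mu.ˌma.ˌfe:n.ˌmo:.ˈmi:k.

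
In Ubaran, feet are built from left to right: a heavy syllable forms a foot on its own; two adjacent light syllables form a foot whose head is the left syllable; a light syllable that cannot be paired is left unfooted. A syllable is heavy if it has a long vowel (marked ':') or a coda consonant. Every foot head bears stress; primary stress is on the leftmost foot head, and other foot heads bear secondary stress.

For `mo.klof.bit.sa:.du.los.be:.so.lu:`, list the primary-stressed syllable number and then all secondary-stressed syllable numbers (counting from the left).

primary 2, secondary 3, 4, 6, 7, 9

Weights: 1 mo L, 2 klof H, 3 bit H, 4 sa: H, 5 du L, 6 los H, 7 be: H, 8 so L, 9 lu: H.
Parse left to right (heavy = foot alone; LL = one foot; stranded L unfooted): mo (ˈklof) (ˈbit) (ˈsa:) du (ˈlos) (ˈbe:) so (ˈlu:).
Foot heads: 2, 3, 4, 6, 7, 9.
Primary stress on the leftmost head = syllable 2.
Secondary stress on 3, 4, 6, 7, 9: mo.ˈklof.ˌbit.ˌsa:.du.ˌlos.ˌbe:.so.ˌlu:.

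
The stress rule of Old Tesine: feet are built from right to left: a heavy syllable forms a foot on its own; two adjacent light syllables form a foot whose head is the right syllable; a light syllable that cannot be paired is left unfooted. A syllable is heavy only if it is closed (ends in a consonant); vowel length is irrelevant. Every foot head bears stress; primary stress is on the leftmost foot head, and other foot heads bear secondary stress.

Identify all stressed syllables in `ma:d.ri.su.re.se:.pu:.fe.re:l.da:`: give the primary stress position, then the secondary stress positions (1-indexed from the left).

primary 1, secondary 3, 5, 7, 8

Weights: 1 ma:d H, 2 ri L, 3 su L, 4 re L, 5 se: L, 6 pu: L, 7 fe L, 8 re:l H, 9 da: L.
Parse right to left (heavy = foot alone; LL = one foot; stranded L unfooted): (ˈma:d) (ri.ˈsu) (re.ˈse:) (pu:.ˈfe) (ˈre:l) da:.
Foot heads: 1, 3, 5, 7, 8.
Primary stress on the leftmost head = syllable 1.
Secondary stress on 3, 5, 7, 8: ˈma:d.ri.ˌsu.re.ˌse:.pu:.ˌfe.ˌre:l.da:.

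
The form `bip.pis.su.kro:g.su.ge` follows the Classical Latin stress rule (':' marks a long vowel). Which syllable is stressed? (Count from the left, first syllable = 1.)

4

Classical Latin: stress the penult if heavy (long vowel or closed), else the antepenult.
Weights: 4 kro:g H, 5 su L, 6 ge L.
The penult (syllable 5, su) is light, so stress falls on the antepenult (syllable 4, kro:g).
Stress on syllable 4: bip.pis.su.ˈkro:g.su.ge.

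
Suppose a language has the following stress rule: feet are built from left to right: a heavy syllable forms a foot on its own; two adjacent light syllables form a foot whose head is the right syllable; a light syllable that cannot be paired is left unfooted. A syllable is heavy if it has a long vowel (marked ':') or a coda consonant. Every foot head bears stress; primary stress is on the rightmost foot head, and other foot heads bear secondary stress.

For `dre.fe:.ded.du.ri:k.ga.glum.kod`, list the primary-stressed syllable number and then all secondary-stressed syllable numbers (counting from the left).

Weights: 1 dre L, 2 fe: H, 3 ded H, 4 du L, 5 ri:k H, 6 ga L, 7 glum H, 8 kod H.
Parse left to right (heavy = foot alone; LL = one foot; stranded L unfooted): dre (ˈfe:) (ˈded) du (ˈri:k) ga (ˈglum) (ˈkod).
Foot heads: 2, 3, 5, 7, 8.
Primary stress on the rightmost head = syllable 8.
Secondary stress on 2, 3, 5, 7: dre.ˌfe:.ˌded.du.ˌri:k.ga.ˌglum.ˈkod.

primary 8, secondary 2, 3, 5, 7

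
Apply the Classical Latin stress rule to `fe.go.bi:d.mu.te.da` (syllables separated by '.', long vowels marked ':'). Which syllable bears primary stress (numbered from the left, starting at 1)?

Classical Latin: stress the penult if heavy (long vowel or closed), else the antepenult.
Weights: 4 mu L, 5 te L, 6 da L.
The penult (syllable 5, te) is light, so stress falls on the antepenult (syllable 4, mu).
Stress on syllable 4: fe.go.bi:d.ˈmu.te.da.

4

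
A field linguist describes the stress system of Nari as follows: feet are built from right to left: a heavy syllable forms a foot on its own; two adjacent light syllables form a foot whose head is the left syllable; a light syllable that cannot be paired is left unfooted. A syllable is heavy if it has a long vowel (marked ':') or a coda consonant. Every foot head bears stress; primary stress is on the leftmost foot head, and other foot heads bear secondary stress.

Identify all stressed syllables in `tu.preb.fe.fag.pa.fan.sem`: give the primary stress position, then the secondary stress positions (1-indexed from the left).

Weights: 1 tu L, 2 preb H, 3 fe L, 4 fag H, 5 pa L, 6 fan H, 7 sem H.
Parse right to left (heavy = foot alone; LL = one foot; stranded L unfooted): tu (ˈpreb) fe (ˈfag) pa (ˈfan) (ˈsem).
Foot heads: 2, 4, 6, 7.
Primary stress on the leftmost head = syllable 2.
Secondary stress on 4, 6, 7: tu.ˈpreb.fe.ˌfag.pa.ˌfan.ˌsem.

primary 2, secondary 4, 6, 7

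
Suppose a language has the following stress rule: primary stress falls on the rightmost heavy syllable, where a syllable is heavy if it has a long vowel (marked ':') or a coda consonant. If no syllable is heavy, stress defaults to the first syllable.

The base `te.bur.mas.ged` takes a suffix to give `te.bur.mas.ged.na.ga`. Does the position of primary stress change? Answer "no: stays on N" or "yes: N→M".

no: stays on 4

Base `te.bur.mas.ged` (4 syllables):
  Weights: 1 te L, 2 bur H, 3 mas H, 4 ged H.
  Heavy syllables in the domain: 2, 3, 4. The rightmost is syllable 4 (ged).
  → primary stress on syllable 4.
Suffixed `te.bur.mas.ged.na.ga` (6 syllables):
  Weights: 1 te L, 2 bur H, 3 mas H, 4 ged H, 5 na L, 6 ga L.
  Heavy syllables in the domain: 2, 3, 4. The rightmost is syllable 4 (ged).
  → primary stress on syllable 4.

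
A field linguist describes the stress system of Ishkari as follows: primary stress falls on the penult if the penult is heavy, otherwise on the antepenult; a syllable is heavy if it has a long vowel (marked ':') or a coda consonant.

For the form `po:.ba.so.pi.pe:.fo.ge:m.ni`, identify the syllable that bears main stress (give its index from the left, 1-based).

7

Weights: 6 fo L, 7 ge:m H, 8 ni L.
The penult (syllable 7, ge:m) is heavy, so it takes stress.
Primary stress: syllable 7 → po:.ba.so.pi.pe:.fo.ˈge:m.ni.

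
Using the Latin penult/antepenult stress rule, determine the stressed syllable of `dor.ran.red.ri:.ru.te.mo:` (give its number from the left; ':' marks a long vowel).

5

Classical Latin: stress the penult if heavy (long vowel or closed), else the antepenult.
Weights: 5 ru L, 6 te L, 7 mo: H.
The penult (syllable 6, te) is light, so stress falls on the antepenult (syllable 5, ru).
Stress on syllable 5: dor.ran.red.ri:.ˈru.te.mo:.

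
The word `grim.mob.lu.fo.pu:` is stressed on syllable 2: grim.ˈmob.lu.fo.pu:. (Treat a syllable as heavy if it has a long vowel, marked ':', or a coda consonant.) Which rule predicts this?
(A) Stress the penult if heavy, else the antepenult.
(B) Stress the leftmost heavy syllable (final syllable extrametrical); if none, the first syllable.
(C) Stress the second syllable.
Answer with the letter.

C

Rule A → syllable 3 (observed: 2).
Rule B → syllable 1 (observed: 2).
Rule C → syllable 2 ✓.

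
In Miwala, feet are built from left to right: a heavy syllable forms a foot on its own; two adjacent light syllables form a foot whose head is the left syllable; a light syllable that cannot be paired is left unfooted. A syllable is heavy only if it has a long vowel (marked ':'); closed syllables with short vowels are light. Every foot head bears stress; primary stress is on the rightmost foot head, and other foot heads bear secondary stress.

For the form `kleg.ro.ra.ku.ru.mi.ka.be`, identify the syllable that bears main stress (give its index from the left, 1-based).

7

Weights: 1 kleg L, 2 ro L, 3 ra L, 4 ku L, 5 ru L, 6 mi L, 7 ka L, 8 be L.
Parse left to right (heavy = foot alone; LL = one foot; stranded L unfooted): (ˈkleg.ro) (ˈra.ku) (ˈru.mi) (ˈka.be).
Foot heads: 1, 3, 5, 7.
Primary stress on the rightmost head = syllable 7.
Primary stress: syllable 7 → kleg.ro.ra.ku.ru.mi.ˈka.be.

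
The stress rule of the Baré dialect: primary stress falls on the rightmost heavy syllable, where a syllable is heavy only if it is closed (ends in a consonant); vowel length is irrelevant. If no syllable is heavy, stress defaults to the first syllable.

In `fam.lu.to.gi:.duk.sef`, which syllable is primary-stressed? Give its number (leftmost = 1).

6

Weights: 1 fam H, 2 lu L, 3 to L, 4 gi: L, 5 duk H, 6 sef H.
Heavy syllables in the domain: 1, 5, 6. The rightmost is syllable 6 (sef).
Primary stress: syllable 6 → fam.lu.to.gi:.duk.ˈsef.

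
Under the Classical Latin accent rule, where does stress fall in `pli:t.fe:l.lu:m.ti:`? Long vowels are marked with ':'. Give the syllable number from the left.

Classical Latin: stress the penult if heavy (long vowel or closed), else the antepenult.
Weights: 2 fe:l H, 3 lu:m H, 4 ti: H.
The penult (syllable 3, lu:m) is heavy, so it takes stress.
Stress on syllable 3: pli:t.fe:l.ˈlu:m.ti:.

3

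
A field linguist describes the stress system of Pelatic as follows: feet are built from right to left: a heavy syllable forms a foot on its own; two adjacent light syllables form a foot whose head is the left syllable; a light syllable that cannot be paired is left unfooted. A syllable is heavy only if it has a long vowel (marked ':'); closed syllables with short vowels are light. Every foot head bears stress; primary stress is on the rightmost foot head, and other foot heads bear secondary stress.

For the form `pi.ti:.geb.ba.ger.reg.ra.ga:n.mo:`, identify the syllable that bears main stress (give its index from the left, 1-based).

9

Weights: 1 pi L, 2 ti: H, 3 geb L, 4 ba L, 5 ger L, 6 reg L, 7 ra L, 8 ga:n H, 9 mo: H.
Parse right to left (heavy = foot alone; LL = one foot; stranded L unfooted): pi (ˈti:) geb (ˈba.ger) (ˈreg.ra) (ˈga:n) (ˈmo:).
Foot heads: 2, 4, 6, 8, 9.
Primary stress on the rightmost head = syllable 9.
Primary stress: syllable 9 → pi.ti:.geb.ba.ger.reg.ra.ga:n.ˈmo:.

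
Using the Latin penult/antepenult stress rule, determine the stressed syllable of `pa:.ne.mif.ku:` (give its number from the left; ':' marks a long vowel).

3

Classical Latin: stress the penult if heavy (long vowel or closed), else the antepenult.
Weights: 2 ne L, 3 mif H, 4 ku: H.
The penult (syllable 3, mif) is heavy, so it takes stress.
Stress on syllable 3: pa:.ne.ˈmif.ku:.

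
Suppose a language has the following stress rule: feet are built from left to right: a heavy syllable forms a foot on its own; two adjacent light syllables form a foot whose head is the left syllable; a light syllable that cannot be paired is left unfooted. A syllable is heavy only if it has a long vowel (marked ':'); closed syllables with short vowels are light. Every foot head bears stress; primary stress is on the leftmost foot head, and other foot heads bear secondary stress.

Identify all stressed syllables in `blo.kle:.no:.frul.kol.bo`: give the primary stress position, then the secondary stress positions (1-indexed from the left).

primary 2, secondary 3, 4

Weights: 1 blo L, 2 kle: H, 3 no: H, 4 frul L, 5 kol L, 6 bo L.
Parse left to right (heavy = foot alone; LL = one foot; stranded L unfooted): blo (ˈkle:) (ˈno:) (ˈfrul.kol) bo.
Foot heads: 2, 3, 4.
Primary stress on the leftmost head = syllable 2.
Secondary stress on 3, 4: blo.ˈkle:.ˌno:.ˌfrul.kol.bo.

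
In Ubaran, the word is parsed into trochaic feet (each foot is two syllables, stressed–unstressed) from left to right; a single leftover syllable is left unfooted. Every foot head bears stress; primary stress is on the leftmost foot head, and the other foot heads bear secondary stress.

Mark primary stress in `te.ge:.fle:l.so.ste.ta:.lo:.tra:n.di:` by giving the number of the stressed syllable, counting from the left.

1

Parse left to right into trochaic (ˈσσ) feet: (ˈte.ge:) (ˈfle:l.so) (ˈste.ta:) (ˈlo:.tra:n) di:. Syllable 9 is left unfooted.
Foot heads (stressed positions): 1, 3, 5, 7.
End Rule Leftmost: primary stress on the leftmost head = syllable 1.
Primary stress: syllable 1 → ˈte.ge:.fle:l.so.ste.ta:.lo:.tra:n.di:.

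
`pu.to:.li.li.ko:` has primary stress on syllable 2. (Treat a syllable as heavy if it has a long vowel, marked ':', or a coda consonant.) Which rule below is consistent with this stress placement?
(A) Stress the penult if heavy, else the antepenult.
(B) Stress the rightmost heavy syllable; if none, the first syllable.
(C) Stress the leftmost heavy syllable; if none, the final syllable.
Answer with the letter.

C

Rule A → syllable 3 (observed: 2).
Rule B → syllable 5 (observed: 2).
Rule C → syllable 2 ✓.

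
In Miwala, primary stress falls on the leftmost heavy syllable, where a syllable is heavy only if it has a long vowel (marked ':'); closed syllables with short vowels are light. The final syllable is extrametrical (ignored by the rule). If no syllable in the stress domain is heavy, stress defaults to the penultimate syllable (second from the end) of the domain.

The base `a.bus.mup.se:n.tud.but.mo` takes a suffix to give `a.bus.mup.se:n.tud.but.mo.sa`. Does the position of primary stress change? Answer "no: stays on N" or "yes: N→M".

no: stays on 4

Base `a.bus.mup.se:n.tud.but.mo` (7 syllables):
  The final syllable (7, mo) is extrametrical; the stress domain is syllables 1–6.
  Weights: 1 a L, 2 bus L, 3 mup L, 4 se:n H, 5 tud L, 6 but L.
  Heavy syllables in the domain: 4. The leftmost is syllable 4 (se:n).
  → primary stress on syllable 4.
Suffixed `a.bus.mup.se:n.tud.but.mo.sa` (8 syllables):
  The final syllable (8, sa) is extrametrical; the stress domain is syllables 1–7.
  Weights: 1 a L, 2 bus L, 3 mup L, 4 se:n H, 5 tud L, 6 but L, 7 mo L.
  Heavy syllables in the domain: 4. The leftmost is syllable 4 (se:n).
  → primary stress on syllable 4.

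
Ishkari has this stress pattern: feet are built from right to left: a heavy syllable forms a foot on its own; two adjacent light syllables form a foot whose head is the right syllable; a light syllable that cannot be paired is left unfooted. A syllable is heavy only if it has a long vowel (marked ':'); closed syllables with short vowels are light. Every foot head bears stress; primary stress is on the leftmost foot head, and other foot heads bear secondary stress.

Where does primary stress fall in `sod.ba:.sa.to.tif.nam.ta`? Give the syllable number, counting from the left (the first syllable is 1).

2

Weights: 1 sod L, 2 ba: H, 3 sa L, 4 to L, 5 tif L, 6 nam L, 7 ta L.
Parse right to left (heavy = foot alone; LL = one foot; stranded L unfooted): sod (ˈba:) sa (to.ˈtif) (nam.ˈta).
Foot heads: 2, 5, 7.
Primary stress on the leftmost head = syllable 2.
Primary stress: syllable 2 → sod.ˈba:.sa.to.tif.nam.ta.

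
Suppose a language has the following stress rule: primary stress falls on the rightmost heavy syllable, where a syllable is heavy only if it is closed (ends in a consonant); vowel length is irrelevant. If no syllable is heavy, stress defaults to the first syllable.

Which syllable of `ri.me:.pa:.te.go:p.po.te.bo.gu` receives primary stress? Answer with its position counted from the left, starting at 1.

5

Weights: 1 ri L, 2 me: L, 3 pa: L, 4 te L, 5 go:p H, 6 po L, 7 te L, 8 bo L, 9 gu L.
Heavy syllables in the domain: 5. The rightmost is syllable 5 (go:p).
Primary stress: syllable 5 → ri.me:.pa:.te.ˈgo:p.po.te.bo.gu.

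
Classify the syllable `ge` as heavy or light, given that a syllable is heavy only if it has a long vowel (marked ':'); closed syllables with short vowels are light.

`ge`: short vowel, open (no coda). Short vowel → light.

light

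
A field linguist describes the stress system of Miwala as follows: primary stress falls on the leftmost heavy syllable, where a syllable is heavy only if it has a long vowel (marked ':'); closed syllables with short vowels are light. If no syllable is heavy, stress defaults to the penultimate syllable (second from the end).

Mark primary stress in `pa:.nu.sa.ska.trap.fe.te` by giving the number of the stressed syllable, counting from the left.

Weights: 1 pa: H, 2 nu L, 3 sa L, 4 ska L, 5 trap L, 6 fe L, 7 te L.
Heavy syllables in the domain: 1. The leftmost is syllable 1 (pa:).
Primary stress: syllable 1 → ˈpa:.nu.sa.ska.trap.fe.te.

1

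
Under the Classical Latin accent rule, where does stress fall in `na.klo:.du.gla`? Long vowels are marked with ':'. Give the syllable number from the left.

2

Classical Latin: stress the penult if heavy (long vowel or closed), else the antepenult.
Weights: 2 klo: H, 3 du L, 4 gla L.
The penult (syllable 3, du) is light, so stress falls on the antepenult (syllable 2, klo:).
Stress on syllable 2: na.ˈklo:.du.gla.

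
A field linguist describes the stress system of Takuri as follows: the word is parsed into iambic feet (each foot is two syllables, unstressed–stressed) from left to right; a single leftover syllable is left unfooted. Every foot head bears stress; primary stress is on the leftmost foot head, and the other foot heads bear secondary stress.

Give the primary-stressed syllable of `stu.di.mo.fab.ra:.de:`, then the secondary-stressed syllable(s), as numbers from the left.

Parse left to right into iambic (σˈσ) feet: (stu.ˈdi) (mo.ˈfab) (ra:.ˈde:).
Foot heads (stressed positions): 2, 4, 6.
End Rule Leftmost: primary stress on the leftmost head = syllable 2.
Secondary stress on 4, 6: stu.ˈdi.mo.ˌfab.ra:.ˌde:.

primary 2, secondary 4, 6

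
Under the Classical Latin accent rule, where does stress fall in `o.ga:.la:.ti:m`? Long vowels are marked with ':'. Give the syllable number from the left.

3

Classical Latin: stress the penult if heavy (long vowel or closed), else the antepenult.
Weights: 2 ga: H, 3 la: H, 4 ti:m H.
The penult (syllable 3, la:) is heavy, so it takes stress.
Stress on syllable 3: o.ga:.ˈla:.ti:m.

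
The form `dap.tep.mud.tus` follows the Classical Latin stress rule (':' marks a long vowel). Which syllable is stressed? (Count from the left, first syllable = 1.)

Classical Latin: stress the penult if heavy (long vowel or closed), else the antepenult.
Weights: 2 tep H, 3 mud H, 4 tus H.
The penult (syllable 3, mud) is heavy, so it takes stress.
Stress on syllable 3: dap.tep.ˈmud.tus.

3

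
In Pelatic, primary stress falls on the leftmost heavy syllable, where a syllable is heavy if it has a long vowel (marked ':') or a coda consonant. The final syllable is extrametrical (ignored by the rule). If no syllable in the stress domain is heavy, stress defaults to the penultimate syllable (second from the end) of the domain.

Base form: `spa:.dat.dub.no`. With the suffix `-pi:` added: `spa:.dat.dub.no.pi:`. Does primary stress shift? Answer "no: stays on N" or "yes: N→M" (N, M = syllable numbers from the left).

Base `spa:.dat.dub.no` (4 syllables):
  The final syllable (4, no) is extrametrical; the stress domain is syllables 1–3.
  Weights: 1 spa: H, 2 dat H, 3 dub H.
  Heavy syllables in the domain: 1, 2, 3. The leftmost is syllable 1 (spa:).
  → primary stress on syllable 1.
Suffixed `spa:.dat.dub.no.pi:` (5 syllables):
  The final syllable (5, pi:) is extrametrical; the stress domain is syllables 1–4.
  Weights: 1 spa: H, 2 dat H, 3 dub H, 4 no L.
  Heavy syllables in the domain: 1, 2, 3. The leftmost is syllable 1 (spa:).
  → primary stress on syllable 1.

no: stays on 1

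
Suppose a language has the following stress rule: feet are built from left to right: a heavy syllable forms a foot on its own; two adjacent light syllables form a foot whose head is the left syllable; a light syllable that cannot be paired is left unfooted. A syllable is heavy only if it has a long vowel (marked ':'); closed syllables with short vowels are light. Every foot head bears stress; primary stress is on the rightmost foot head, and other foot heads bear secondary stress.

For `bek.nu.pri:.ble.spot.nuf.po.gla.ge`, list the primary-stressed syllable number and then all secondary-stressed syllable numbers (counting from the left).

primary 8, secondary 1, 3, 4, 6

Weights: 1 bek L, 2 nu L, 3 pri: H, 4 ble L, 5 spot L, 6 nuf L, 7 po L, 8 gla L, 9 ge L.
Parse left to right (heavy = foot alone; LL = one foot; stranded L unfooted): (ˈbek.nu) (ˈpri:) (ˈble.spot) (ˈnuf.po) (ˈgla.ge).
Foot heads: 1, 3, 4, 6, 8.
Primary stress on the rightmost head = syllable 8.
Secondary stress on 1, 3, 4, 6: ˌbek.nu.ˌpri:.ˌble.spot.ˌnuf.po.ˈgla.ge.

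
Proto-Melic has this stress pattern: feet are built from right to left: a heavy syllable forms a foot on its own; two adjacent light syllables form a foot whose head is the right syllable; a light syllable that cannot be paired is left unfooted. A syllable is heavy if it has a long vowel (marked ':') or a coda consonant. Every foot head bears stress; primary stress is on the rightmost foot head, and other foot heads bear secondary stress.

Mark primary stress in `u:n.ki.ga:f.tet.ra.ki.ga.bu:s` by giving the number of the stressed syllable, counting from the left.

8

Weights: 1 u:n H, 2 ki L, 3 ga:f H, 4 tet H, 5 ra L, 6 ki L, 7 ga L, 8 bu:s H.
Parse right to left (heavy = foot alone; LL = one foot; stranded L unfooted): (ˈu:n) ki (ˈga:f) (ˈtet) ra (ki.ˈga) (ˈbu:s).
Foot heads: 1, 3, 4, 7, 8.
Primary stress on the rightmost head = syllable 8.
Primary stress: syllable 8 → u:n.ki.ga:f.tet.ra.ki.ga.ˈbu:s.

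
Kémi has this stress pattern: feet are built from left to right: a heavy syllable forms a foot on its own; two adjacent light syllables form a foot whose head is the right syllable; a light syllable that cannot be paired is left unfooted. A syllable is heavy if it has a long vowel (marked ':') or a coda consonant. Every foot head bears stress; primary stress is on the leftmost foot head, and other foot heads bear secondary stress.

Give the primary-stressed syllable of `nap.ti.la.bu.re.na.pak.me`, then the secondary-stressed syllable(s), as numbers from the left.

primary 1, secondary 3, 5, 7

Weights: 1 nap H, 2 ti L, 3 la L, 4 bu L, 5 re L, 6 na L, 7 pak H, 8 me L.
Parse left to right (heavy = foot alone; LL = one foot; stranded L unfooted): (ˈnap) (ti.ˈla) (bu.ˈre) na (ˈpak) me.
Foot heads: 1, 3, 5, 7.
Primary stress on the leftmost head = syllable 1.
Secondary stress on 3, 5, 7: ˈnap.ti.ˌla.bu.ˌre.na.ˌpak.me.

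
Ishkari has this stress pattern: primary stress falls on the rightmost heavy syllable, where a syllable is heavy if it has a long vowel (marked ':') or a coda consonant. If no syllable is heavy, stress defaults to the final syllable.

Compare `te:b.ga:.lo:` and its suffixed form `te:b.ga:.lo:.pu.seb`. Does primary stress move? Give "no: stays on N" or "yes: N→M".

Base `te:b.ga:.lo:` (3 syllables):
  Weights: 1 te:b H, 2 ga: H, 3 lo: H.
  Heavy syllables in the domain: 1, 2, 3. The rightmost is syllable 3 (lo:).
  → primary stress on syllable 3.
Suffixed `te:b.ga:.lo:.pu.seb` (5 syllables):
  Weights: 1 te:b H, 2 ga: H, 3 lo: H, 4 pu L, 5 seb H.
  Heavy syllables in the domain: 1, 2, 3, 5. The rightmost is syllable 5 (seb).
  → primary stress on syllable 5.

yes: 3→5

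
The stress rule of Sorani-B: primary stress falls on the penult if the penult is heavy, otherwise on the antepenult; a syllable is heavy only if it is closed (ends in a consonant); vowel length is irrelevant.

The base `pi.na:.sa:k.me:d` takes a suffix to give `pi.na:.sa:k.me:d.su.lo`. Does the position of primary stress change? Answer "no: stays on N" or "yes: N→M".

Base `pi.na:.sa:k.me:d` (4 syllables):
  Weights: 2 na: L, 3 sa:k H, 4 me:d H.
  The penult (syllable 3, sa:k) is heavy, so it takes stress.
  → primary stress on syllable 3.
Suffixed `pi.na:.sa:k.me:d.su.lo` (6 syllables):
  Weights: 4 me:d H, 5 su L, 6 lo L.
  The penult (syllable 5, su) is light, so stress falls on the antepenult (syllable 4, me:d).
  → primary stress on syllable 4.

yes: 3→4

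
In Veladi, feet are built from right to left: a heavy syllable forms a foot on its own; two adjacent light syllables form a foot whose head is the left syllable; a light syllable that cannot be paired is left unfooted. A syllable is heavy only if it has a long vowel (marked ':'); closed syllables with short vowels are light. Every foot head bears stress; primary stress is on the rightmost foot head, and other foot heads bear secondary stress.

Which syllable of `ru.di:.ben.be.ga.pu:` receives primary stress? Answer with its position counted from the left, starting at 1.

Weights: 1 ru L, 2 di: H, 3 ben L, 4 be L, 5 ga L, 6 pu: H.
Parse right to left (heavy = foot alone; LL = one foot; stranded L unfooted): ru (ˈdi:) ben (ˈbe.ga) (ˈpu:).
Foot heads: 2, 4, 6.
Primary stress on the rightmost head = syllable 6.
Primary stress: syllable 6 → ru.di:.ben.be.ga.ˈpu:.

6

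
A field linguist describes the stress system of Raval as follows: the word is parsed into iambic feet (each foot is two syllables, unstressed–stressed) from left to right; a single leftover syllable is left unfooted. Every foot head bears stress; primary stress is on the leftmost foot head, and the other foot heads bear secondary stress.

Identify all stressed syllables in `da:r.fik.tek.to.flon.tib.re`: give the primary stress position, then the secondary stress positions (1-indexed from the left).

Parse left to right into iambic (σˈσ) feet: (da:r.ˈfik) (tek.ˈto) (flon.ˈtib) re. Syllable 7 is left unfooted.
Foot heads (stressed positions): 2, 4, 6.
End Rule Leftmost: primary stress on the leftmost head = syllable 2.
Secondary stress on 4, 6: da:r.ˈfik.tek.ˌto.flon.ˌtib.re.

primary 2, secondary 4, 6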